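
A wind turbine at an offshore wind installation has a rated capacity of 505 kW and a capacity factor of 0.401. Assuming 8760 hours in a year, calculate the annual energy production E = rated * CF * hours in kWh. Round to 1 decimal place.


Annual energy = rated_kW * capacity_factor * hours_per_year
Given: P_rated = 505 kW, CF = 0.401, hours = 8760
E = 505 * 0.401 * 8760
E = 1773943.8 kWh

1773943.8


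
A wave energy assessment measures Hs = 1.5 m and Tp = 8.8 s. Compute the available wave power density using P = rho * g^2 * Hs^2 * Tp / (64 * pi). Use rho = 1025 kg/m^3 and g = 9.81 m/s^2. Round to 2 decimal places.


Apply wave power formula:
  g^2 = 9.81^2 = 96.2361
  Hs^2 = 1.5^2 = 2.25
  Numerator = rho * g^2 * Hs^2 * Tp = 1025 * 96.2361 * 2.25 * 8.8 = 1953111.65
  Denominator = 64 * pi = 201.0619
  P = 1953111.65 / 201.0619 = 9713.98 W/m

9713.98


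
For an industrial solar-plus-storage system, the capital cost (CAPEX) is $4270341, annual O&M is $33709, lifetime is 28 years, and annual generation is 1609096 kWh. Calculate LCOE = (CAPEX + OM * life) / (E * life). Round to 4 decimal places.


Total cost = CAPEX + OM * lifetime = 4270341 + 33709 * 28 = 4270341 + 943852 = 5214193
Total generation = annual * lifetime = 1609096 * 28 = 45054688 kWh
LCOE = 5214193 / 45054688
LCOE = 0.1157 $/kWh

0.1157


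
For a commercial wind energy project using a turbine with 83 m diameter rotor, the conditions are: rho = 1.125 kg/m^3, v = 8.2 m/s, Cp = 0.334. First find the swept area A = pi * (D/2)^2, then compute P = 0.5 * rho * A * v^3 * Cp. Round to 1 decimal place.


Step 1 -- Compute swept area:
  A = pi * (D/2)^2 = pi * (83/2)^2 = 5410.61 m^2
Step 2 -- Apply wind power equation:
  P = 0.5 * rho * A * v^3 * Cp
  v^3 = 8.2^3 = 551.368
  P = 0.5 * 1.125 * 5410.61 * 551.368 * 0.334
  P = 560475.5 W

560475.5


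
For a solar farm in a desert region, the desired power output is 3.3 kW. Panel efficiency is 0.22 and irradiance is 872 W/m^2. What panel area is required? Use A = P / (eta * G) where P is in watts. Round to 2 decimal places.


Convert target power to watts: P = 3.3 * 1000 = 3300.0 W
Compute denominator: eta * G = 0.22 * 872 = 191.84
Required area A = P / (eta * G) = 3300.0 / 191.84
A = 17.20 m^2

17.20


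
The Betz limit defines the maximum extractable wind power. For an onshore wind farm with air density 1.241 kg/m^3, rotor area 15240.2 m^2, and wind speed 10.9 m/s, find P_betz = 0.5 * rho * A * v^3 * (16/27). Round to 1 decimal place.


The Betz coefficient Cp_max = 16/27 = 0.5926
v^3 = 10.9^3 = 1295.029
P_betz = 0.5 * rho * A * v^3 * Cp_max
P_betz = 0.5 * 1.241 * 15240.2 * 1295.029 * 0.5926
P_betz = 7257184.5 W

7257184.5


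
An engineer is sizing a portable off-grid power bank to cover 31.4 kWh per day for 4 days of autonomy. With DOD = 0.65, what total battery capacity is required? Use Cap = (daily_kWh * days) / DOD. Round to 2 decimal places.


Total energy needed = daily * days = 31.4 * 4 = 125.6 kWh
Account for depth of discharge:
  Cap = total_energy / DOD = 125.6 / 0.65
  Cap = 193.23 kWh

193.23


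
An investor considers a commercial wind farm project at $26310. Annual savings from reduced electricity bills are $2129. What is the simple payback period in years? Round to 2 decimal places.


Simple payback period = initial cost / annual savings
Payback = 26310 / 2129
Payback = 12.36 years

12.36


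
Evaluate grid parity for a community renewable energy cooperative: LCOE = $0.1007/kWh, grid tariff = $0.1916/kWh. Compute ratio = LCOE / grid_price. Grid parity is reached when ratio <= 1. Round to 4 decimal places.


Compare LCOE to grid price:
  LCOE = $0.1007/kWh, Grid price = $0.1916/kWh
  Ratio = LCOE / grid_price = 0.1007 / 0.1916 = 0.5256
  Grid parity achieved (ratio <= 1)? yes

0.5256


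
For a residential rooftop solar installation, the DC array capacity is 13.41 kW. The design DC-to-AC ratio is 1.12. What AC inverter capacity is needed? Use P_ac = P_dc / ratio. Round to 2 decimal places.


The inverter AC capacity is determined by the DC/AC ratio.
Given: P_dc = 13.41 kW, DC/AC ratio = 1.12
P_ac = P_dc / ratio = 13.41 / 1.12
P_ac = 11.97 kW

11.97


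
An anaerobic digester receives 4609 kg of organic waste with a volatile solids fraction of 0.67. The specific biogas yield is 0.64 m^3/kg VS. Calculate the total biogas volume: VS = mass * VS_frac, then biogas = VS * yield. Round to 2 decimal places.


Compute volatile solids:
  VS = mass * VS_fraction = 4609 * 0.67 = 3088.03 kg
Calculate biogas volume:
  Biogas = VS * specific_yield = 3088.03 * 0.64
  Biogas = 1976.34 m^3

1976.34


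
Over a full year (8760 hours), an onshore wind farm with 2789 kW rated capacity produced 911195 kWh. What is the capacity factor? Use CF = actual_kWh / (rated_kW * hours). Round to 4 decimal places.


Capacity factor = actual output / maximum possible output
Maximum possible = rated * hours = 2789 * 8760 = 24431640 kWh
CF = 911195 / 24431640
CF = 0.0373

0.0373


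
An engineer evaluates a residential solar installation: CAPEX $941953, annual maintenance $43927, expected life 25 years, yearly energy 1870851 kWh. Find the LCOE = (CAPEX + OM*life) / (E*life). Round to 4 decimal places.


Total cost = CAPEX + OM * lifetime = 941953 + 43927 * 25 = 941953 + 1098175 = 2040128
Total generation = annual * lifetime = 1870851 * 25 = 46771275 kWh
LCOE = 2040128 / 46771275
LCOE = 0.0436 $/kWh

0.0436


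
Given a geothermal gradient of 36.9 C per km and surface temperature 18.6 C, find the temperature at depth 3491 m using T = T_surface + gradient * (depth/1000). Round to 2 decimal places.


Convert depth to km: 3491 / 1000 = 3.491 km
Temperature increase = gradient * depth_km = 36.9 * 3.491 = 128.82 C
Temperature at depth = T_surface + delta_T = 18.6 + 128.82
T = 147.42 C

147.42


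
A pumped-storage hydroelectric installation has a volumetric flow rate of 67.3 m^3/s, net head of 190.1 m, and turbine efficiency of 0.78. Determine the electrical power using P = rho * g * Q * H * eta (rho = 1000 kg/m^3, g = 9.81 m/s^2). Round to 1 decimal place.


Apply the hydropower formula P = rho * g * Q * H * eta
rho * g = 1000 * 9.81 = 9810.0
P = 9810.0 * 67.3 * 190.1 * 0.78
P = 97895063.2 W

97895063.2


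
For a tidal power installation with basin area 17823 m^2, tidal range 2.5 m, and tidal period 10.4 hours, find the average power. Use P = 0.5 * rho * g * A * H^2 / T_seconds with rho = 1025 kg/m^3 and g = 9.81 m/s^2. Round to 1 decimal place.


Convert period to seconds: T = 10.4 * 3600 = 37440.0 s
H^2 = 2.5^2 = 6.25
P = 0.5 * rho * g * A * H^2 / T
P = 0.5 * 1025 * 9.81 * 17823 * 6.25 / 37440.0
P = 14958.5 W

14958.5


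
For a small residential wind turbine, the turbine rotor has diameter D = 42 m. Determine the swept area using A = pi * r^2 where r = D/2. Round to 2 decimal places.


Compute the rotor radius:
  r = D / 2 = 42 / 2 = 21.0 m
Calculate swept area:
  A = pi * r^2 = pi * 21.0^2
  A = 1385.44 m^2

1385.44


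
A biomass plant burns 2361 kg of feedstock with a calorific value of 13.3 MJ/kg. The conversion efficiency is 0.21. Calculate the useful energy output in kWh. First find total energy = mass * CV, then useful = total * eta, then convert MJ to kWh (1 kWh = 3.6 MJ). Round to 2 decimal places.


Total energy = mass * CV = 2361 * 13.3 = 31401.3 MJ
Useful energy = total * eta = 31401.3 * 0.21 = 6594.27 MJ
Convert to kWh: 6594.27 / 3.6
Useful energy = 1831.74 kWh

1831.74


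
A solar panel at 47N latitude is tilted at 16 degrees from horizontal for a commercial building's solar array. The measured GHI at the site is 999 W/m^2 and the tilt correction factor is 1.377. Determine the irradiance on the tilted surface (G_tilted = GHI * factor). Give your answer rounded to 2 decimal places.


Identify the given values:
  GHI = 999 W/m^2, tilt correction factor = 1.377
Apply the formula G_tilted = GHI * factor:
  G_tilted = 999 * 1.377
  G_tilted = 1375.62 W/m^2

1375.62


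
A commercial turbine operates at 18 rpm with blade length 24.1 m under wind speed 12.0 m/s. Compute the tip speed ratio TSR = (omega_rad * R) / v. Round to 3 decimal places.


Convert rotational speed to rad/s:
  omega = 18 * 2 * pi / 60 = 1.885 rad/s
Compute tip speed:
  v_tip = omega * R = 1.885 * 24.1 = 45.427 m/s
Tip speed ratio:
  TSR = v_tip / v_wind = 45.427 / 12.0 = 3.786

3.786


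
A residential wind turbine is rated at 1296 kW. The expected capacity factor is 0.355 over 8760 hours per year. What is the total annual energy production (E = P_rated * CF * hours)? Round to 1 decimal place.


Annual energy = rated_kW * capacity_factor * hours_per_year
Given: P_rated = 1296 kW, CF = 0.355, hours = 8760
E = 1296 * 0.355 * 8760
E = 4030300.8 kWh

4030300.8


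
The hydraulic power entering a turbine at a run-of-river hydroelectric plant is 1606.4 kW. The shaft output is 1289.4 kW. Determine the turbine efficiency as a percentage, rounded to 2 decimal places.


Turbine efficiency = (output power / input power) * 100
eta = (1289.4 / 1606.4) * 100
eta = 80.27%

80.27


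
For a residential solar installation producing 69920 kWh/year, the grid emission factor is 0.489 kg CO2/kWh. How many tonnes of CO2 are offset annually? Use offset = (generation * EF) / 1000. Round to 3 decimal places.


CO2 offset in kg = generation * emission_factor
CO2 offset = 69920 * 0.489 = 34190.88 kg
Convert to tonnes:
  CO2 offset = 34190.88 / 1000 = 34.191 tonnes

34.191


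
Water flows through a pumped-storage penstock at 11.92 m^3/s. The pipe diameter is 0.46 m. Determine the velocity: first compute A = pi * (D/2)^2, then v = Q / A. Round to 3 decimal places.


Compute pipe cross-sectional area:
  A = pi * (D/2)^2 = pi * (0.46/2)^2 = 0.1662 m^2
Calculate velocity:
  v = Q / A = 11.92 / 0.1662
  v = 71.725 m/s

71.725


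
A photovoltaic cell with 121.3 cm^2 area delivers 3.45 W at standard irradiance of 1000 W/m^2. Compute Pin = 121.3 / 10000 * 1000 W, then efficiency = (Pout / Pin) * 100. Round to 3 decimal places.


First compute the input power:
  Pin = area_cm2 / 10000 * G = 121.3 / 10000 * 1000 = 12.13 W
Then compute efficiency:
  Efficiency = (Pout / Pin) * 100 = (3.45 / 12.13) * 100
  Efficiency = 28.442%

28.442


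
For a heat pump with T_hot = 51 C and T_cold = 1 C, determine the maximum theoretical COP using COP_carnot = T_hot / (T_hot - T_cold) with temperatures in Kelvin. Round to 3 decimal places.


Convert to Kelvin:
  T_hot = 51 + 273.15 = 324.15 K
  T_cold = 1 + 273.15 = 274.15 K
Apply Carnot COP formula:
  COP = T_hot_K / (T_hot_K - T_cold_K) = 324.15 / 50.0
  COP = 6.483

6.483


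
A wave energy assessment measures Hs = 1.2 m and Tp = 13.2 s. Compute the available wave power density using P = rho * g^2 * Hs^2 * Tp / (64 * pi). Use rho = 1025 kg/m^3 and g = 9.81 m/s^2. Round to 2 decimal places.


Apply wave power formula:
  g^2 = 9.81^2 = 96.2361
  Hs^2 = 1.2^2 = 1.44
  Numerator = rho * g^2 * Hs^2 * Tp = 1025 * 96.2361 * 1.44 * 13.2 = 1874987.18
  Denominator = 64 * pi = 201.0619
  P = 1874987.18 / 201.0619 = 9325.42 W/m

9325.42


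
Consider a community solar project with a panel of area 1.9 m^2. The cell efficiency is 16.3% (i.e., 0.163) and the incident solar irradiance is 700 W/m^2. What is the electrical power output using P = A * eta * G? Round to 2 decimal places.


Use the solar power formula P = A * eta * G.
Given: A = 1.9 m^2, eta = 0.163, G = 700 W/m^2
P = 1.9 * 0.163 * 700
P = 216.79 W

216.79


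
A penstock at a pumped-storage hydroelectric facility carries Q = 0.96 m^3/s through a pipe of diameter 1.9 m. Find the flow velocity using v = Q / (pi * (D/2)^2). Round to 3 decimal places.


Compute pipe cross-sectional area:
  A = pi * (D/2)^2 = pi * (1.9/2)^2 = 2.8353 m^2
Calculate velocity:
  v = Q / A = 0.96 / 2.8353
  v = 0.339 m/s

0.339


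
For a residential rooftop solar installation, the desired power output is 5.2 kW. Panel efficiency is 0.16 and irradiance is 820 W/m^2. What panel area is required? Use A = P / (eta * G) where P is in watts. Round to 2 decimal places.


Convert target power to watts: P = 5.2 * 1000 = 5200.0 W
Compute denominator: eta * G = 0.16 * 820 = 131.2
Required area A = P / (eta * G) = 5200.0 / 131.2
A = 39.63 m^2

39.63


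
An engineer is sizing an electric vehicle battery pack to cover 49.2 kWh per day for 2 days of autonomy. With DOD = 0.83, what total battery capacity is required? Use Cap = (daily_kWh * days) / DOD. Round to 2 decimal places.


Total energy needed = daily * days = 49.2 * 2 = 98.4 kWh
Account for depth of discharge:
  Cap = total_energy / DOD = 98.4 / 0.83
  Cap = 118.55 kWh

118.55


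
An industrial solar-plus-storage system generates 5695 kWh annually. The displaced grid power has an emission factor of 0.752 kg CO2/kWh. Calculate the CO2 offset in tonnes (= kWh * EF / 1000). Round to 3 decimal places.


CO2 offset in kg = generation * emission_factor
CO2 offset = 5695 * 0.752 = 4282.64 kg
Convert to tonnes:
  CO2 offset = 4282.64 / 1000 = 4.283 tonnes

4.283


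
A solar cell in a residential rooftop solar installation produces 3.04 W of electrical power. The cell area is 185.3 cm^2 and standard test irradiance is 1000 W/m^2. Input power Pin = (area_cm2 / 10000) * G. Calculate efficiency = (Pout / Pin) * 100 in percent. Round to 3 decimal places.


First compute the input power:
  Pin = area_cm2 / 10000 * G = 185.3 / 10000 * 1000 = 18.53 W
Then compute efficiency:
  Efficiency = (Pout / Pin) * 100 = (3.04 / 18.53) * 100
  Efficiency = 16.406%

16.406


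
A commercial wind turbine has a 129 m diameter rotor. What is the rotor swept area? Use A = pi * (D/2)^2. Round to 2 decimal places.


Compute the rotor radius:
  r = D / 2 = 129 / 2 = 64.5 m
Calculate swept area:
  A = pi * r^2 = pi * 64.5^2
  A = 13069.81 m^2

13069.81


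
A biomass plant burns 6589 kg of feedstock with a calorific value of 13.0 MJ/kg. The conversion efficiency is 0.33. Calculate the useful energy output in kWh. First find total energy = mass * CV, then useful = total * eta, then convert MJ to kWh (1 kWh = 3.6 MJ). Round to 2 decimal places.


Total energy = mass * CV = 6589 * 13.0 = 85657.0 MJ
Useful energy = total * eta = 85657.0 * 0.33 = 28266.81 MJ
Convert to kWh: 28266.81 / 3.6
Useful energy = 7851.89 kWh

7851.89


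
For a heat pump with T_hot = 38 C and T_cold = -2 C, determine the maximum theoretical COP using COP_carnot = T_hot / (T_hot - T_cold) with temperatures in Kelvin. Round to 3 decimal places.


Convert to Kelvin:
  T_hot = 38 + 273.15 = 311.15 K
  T_cold = -2 + 273.15 = 271.15 K
Apply Carnot COP formula:
  COP = T_hot_K / (T_hot_K - T_cold_K) = 311.15 / 40.0
  COP = 7.779

7.779


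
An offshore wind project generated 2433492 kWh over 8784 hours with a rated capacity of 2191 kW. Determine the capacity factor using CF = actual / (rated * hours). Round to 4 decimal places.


Capacity factor = actual output / maximum possible output
Maximum possible = rated * hours = 2191 * 8784 = 19245744 kWh
CF = 2433492 / 19245744
CF = 0.1264

0.1264


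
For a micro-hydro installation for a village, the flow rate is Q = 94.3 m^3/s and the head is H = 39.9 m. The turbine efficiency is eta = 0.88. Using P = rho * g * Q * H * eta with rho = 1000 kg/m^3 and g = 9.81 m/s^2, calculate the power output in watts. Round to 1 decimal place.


Apply the hydropower formula P = rho * g * Q * H * eta
rho * g = 1000 * 9.81 = 9810.0
P = 9810.0 * 94.3 * 39.9 * 0.88
P = 32481514.3 W

32481514.3


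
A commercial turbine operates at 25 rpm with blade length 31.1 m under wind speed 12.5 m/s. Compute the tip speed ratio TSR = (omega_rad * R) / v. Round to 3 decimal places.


Convert rotational speed to rad/s:
  omega = 25 * 2 * pi / 60 = 2.618 rad/s
Compute tip speed:
  v_tip = omega * R = 2.618 * 31.1 = 81.42 m/s
Tip speed ratio:
  TSR = v_tip / v_wind = 81.42 / 12.5 = 6.514

6.514


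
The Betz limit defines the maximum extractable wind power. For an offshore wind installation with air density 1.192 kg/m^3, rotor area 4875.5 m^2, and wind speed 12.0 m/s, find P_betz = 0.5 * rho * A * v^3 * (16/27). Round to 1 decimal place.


The Betz coefficient Cp_max = 16/27 = 0.5926
v^3 = 12.0^3 = 1728.0
P_betz = 0.5 * rho * A * v^3 * Cp_max
P_betz = 0.5 * 1.192 * 4875.5 * 1728.0 * 0.5926
P_betz = 2975537.2 W

2975537.2


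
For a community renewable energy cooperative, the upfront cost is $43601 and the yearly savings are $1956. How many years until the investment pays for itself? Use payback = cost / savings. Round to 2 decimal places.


Simple payback period = initial cost / annual savings
Payback = 43601 / 1956
Payback = 22.29 years

22.29


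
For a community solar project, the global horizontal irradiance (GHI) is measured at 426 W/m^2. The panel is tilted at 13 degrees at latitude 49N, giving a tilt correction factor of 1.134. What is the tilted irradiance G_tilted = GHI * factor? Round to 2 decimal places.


Identify the given values:
  GHI = 426 W/m^2, tilt correction factor = 1.134
Apply the formula G_tilted = GHI * factor:
  G_tilted = 426 * 1.134
  G_tilted = 483.08 W/m^2

483.08


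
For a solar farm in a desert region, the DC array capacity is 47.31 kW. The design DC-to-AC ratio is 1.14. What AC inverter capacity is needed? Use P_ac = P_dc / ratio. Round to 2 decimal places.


The inverter AC capacity is determined by the DC/AC ratio.
Given: P_dc = 47.31 kW, DC/AC ratio = 1.14
P_ac = P_dc / ratio = 47.31 / 1.14
P_ac = 41.50 kW

41.50


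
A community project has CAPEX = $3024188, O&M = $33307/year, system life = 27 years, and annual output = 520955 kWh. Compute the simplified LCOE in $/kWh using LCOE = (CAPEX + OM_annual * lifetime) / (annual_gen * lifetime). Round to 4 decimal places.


Total cost = CAPEX + OM * lifetime = 3024188 + 33307 * 27 = 3024188 + 899289 = 3923477
Total generation = annual * lifetime = 520955 * 27 = 14065785 kWh
LCOE = 3923477 / 14065785
LCOE = 0.2789 $/kWh

0.2789


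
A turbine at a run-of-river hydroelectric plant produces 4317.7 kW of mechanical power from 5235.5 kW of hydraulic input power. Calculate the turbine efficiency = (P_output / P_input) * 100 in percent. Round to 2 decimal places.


Turbine efficiency = (output power / input power) * 100
eta = (4317.7 / 5235.5) * 100
eta = 82.47%

82.47


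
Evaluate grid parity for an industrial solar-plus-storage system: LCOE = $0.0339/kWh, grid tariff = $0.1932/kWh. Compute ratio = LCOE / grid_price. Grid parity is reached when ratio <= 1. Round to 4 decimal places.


Compare LCOE to grid price:
  LCOE = $0.0339/kWh, Grid price = $0.1932/kWh
  Ratio = LCOE / grid_price = 0.0339 / 0.1932 = 0.1755
  Grid parity achieved (ratio <= 1)? yes

0.1755


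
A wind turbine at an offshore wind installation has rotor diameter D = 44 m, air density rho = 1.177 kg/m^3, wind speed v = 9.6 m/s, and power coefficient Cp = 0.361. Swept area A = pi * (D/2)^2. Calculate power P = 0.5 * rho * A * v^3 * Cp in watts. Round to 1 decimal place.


Step 1 -- Compute swept area:
  A = pi * (D/2)^2 = pi * (44/2)^2 = 1520.53 m^2
Step 2 -- Apply wind power equation:
  P = 0.5 * rho * A * v^3 * Cp
  v^3 = 9.6^3 = 884.736
  P = 0.5 * 1.177 * 1520.53 * 884.736 * 0.361
  P = 285800.2 W

285800.2


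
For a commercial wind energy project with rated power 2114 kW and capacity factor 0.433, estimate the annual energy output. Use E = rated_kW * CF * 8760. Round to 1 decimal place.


Annual energy = rated_kW * capacity_factor * hours_per_year
Given: P_rated = 2114 kW, CF = 0.433, hours = 8760
E = 2114 * 0.433 * 8760
E = 8018571.1 kWh

8018571.1


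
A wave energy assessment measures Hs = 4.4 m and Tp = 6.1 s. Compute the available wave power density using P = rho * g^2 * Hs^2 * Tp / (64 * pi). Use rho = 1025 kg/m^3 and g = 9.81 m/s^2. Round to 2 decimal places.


Apply wave power formula:
  g^2 = 9.81^2 = 96.2361
  Hs^2 = 4.4^2 = 19.36
  Numerator = rho * g^2 * Hs^2 * Tp = 1025 * 96.2361 * 19.36 * 6.1 = 11649225.93
  Denominator = 64 * pi = 201.0619
  P = 11649225.93 / 201.0619 = 57938.50 W/m

57938.50


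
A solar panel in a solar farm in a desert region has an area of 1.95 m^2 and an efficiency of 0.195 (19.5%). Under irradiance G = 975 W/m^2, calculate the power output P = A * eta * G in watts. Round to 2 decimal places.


Use the solar power formula P = A * eta * G.
Given: A = 1.95 m^2, eta = 0.195, G = 975 W/m^2
P = 1.95 * 0.195 * 975
P = 370.74 W

370.74


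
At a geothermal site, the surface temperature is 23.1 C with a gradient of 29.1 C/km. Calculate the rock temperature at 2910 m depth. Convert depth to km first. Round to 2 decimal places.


Convert depth to km: 2910 / 1000 = 2.91 km
Temperature increase = gradient * depth_km = 29.1 * 2.91 = 84.68 C
Temperature at depth = T_surface + delta_T = 23.1 + 84.68
T = 107.78 C

107.78


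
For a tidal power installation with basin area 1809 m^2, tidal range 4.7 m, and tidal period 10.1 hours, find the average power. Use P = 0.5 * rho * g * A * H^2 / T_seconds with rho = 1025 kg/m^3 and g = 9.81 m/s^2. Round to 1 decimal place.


Convert period to seconds: T = 10.1 * 3600 = 36360.0 s
H^2 = 4.7^2 = 22.09
P = 0.5 * rho * g * A * H^2 / T
P = 0.5 * 1025 * 9.81 * 1809 * 22.09 / 36360.0
P = 5525.5 W

5525.5


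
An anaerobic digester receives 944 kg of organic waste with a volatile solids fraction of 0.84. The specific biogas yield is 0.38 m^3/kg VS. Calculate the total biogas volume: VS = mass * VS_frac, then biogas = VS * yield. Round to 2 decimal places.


Compute volatile solids:
  VS = mass * VS_fraction = 944 * 0.84 = 792.96 kg
Calculate biogas volume:
  Biogas = VS * specific_yield = 792.96 * 0.38
  Biogas = 301.32 m^3

301.32


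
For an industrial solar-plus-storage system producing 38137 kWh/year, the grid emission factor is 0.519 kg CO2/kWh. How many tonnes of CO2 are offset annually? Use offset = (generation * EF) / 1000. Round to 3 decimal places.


CO2 offset in kg = generation * emission_factor
CO2 offset = 38137 * 0.519 = 19793.1 kg
Convert to tonnes:
  CO2 offset = 19793.1 / 1000 = 19.793 tonnes

19.793


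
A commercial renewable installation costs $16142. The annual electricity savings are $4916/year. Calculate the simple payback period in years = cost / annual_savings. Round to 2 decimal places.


Simple payback period = initial cost / annual savings
Payback = 16142 / 4916
Payback = 3.28 years

3.28


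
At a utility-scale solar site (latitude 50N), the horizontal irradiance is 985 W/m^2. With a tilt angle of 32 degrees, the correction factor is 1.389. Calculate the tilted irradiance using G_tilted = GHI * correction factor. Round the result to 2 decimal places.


Identify the given values:
  GHI = 985 W/m^2, tilt correction factor = 1.389
Apply the formula G_tilted = GHI * factor:
  G_tilted = 985 * 1.389
  G_tilted = 1368.17 W/m^2

1368.17


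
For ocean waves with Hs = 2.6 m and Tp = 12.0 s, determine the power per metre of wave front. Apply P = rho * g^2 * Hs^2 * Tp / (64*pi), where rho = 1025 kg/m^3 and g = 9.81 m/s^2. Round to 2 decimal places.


Apply wave power formula:
  g^2 = 9.81^2 = 96.2361
  Hs^2 = 2.6^2 = 6.76
  Numerator = rho * g^2 * Hs^2 * Tp = 1025 * 96.2361 * 6.76 * 12.0 = 8001839.24
  Denominator = 64 * pi = 201.0619
  P = 8001839.24 / 201.0619 = 39797.88 W/m

39797.88


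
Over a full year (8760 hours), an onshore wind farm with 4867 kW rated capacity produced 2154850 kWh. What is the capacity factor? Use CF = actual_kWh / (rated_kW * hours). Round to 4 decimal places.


Capacity factor = actual output / maximum possible output
Maximum possible = rated * hours = 4867 * 8760 = 42634920 kWh
CF = 2154850 / 42634920
CF = 0.0505

0.0505


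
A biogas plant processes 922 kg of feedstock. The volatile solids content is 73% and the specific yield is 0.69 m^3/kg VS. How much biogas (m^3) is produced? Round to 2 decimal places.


Compute volatile solids:
  VS = mass * VS_fraction = 922 * 0.73 = 673.06 kg
Calculate biogas volume:
  Biogas = VS * specific_yield = 673.06 * 0.69
  Biogas = 464.41 m^3

464.41


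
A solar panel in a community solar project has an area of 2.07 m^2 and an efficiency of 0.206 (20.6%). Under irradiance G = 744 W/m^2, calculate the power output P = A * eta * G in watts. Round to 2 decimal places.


Use the solar power formula P = A * eta * G.
Given: A = 2.07 m^2, eta = 0.206, G = 744 W/m^2
P = 2.07 * 0.206 * 744
P = 317.26 W

317.26


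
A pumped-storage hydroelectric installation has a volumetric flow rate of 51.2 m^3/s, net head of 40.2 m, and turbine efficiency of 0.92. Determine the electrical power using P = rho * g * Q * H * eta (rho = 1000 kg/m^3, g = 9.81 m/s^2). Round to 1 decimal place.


Apply the hydropower formula P = rho * g * Q * H * eta
rho * g = 1000 * 9.81 = 9810.0
P = 9810.0 * 51.2 * 40.2 * 0.92
P = 18576027.6 W

18576027.6


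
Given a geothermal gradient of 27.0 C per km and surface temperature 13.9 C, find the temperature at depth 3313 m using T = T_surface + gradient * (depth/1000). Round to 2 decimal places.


Convert depth to km: 3313 / 1000 = 3.313 km
Temperature increase = gradient * depth_km = 27.0 * 3.313 = 89.45 C
Temperature at depth = T_surface + delta_T = 13.9 + 89.45
T = 103.35 C

103.35


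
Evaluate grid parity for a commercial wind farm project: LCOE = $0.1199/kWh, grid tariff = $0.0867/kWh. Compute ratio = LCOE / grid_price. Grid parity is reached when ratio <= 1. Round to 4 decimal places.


Compare LCOE to grid price:
  LCOE = $0.1199/kWh, Grid price = $0.0867/kWh
  Ratio = LCOE / grid_price = 0.1199 / 0.0867 = 1.3829
  Grid parity achieved (ratio <= 1)? no

1.3829


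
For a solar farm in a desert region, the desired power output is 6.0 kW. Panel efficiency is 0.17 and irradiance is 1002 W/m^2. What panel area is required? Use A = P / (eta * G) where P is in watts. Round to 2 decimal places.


Convert target power to watts: P = 6.0 * 1000 = 6000.0 W
Compute denominator: eta * G = 0.17 * 1002 = 170.34
Required area A = P / (eta * G) = 6000.0 / 170.34
A = 35.22 m^2

35.22


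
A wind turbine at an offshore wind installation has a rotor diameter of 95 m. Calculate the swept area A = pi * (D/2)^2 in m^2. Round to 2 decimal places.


Compute the rotor radius:
  r = D / 2 = 95 / 2 = 47.5 m
Calculate swept area:
  A = pi * r^2 = pi * 47.5^2
  A = 7088.22 m^2

7088.22


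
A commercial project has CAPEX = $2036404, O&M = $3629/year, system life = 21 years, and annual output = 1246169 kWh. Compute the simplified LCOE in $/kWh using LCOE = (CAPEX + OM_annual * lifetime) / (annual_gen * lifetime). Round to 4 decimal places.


Total cost = CAPEX + OM * lifetime = 2036404 + 3629 * 21 = 2036404 + 76209 = 2112613
Total generation = annual * lifetime = 1246169 * 21 = 26169549 kWh
LCOE = 2112613 / 26169549
LCOE = 0.0807 $/kWh

0.0807


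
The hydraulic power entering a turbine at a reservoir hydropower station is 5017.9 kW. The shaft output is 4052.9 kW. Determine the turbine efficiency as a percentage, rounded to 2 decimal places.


Turbine efficiency = (output power / input power) * 100
eta = (4052.9 / 5017.9) * 100
eta = 80.77%

80.77


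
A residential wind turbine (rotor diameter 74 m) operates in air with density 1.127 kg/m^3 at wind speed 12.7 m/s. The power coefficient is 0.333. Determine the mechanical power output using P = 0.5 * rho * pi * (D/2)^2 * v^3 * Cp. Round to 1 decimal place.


Step 1 -- Compute swept area:
  A = pi * (D/2)^2 = pi * (74/2)^2 = 4300.84 m^2
Step 2 -- Apply wind power equation:
  P = 0.5 * rho * A * v^3 * Cp
  v^3 = 12.7^3 = 2048.383
  P = 0.5 * 1.127 * 4300.84 * 2048.383 * 0.333
  P = 1653113.4 W

1653113.4


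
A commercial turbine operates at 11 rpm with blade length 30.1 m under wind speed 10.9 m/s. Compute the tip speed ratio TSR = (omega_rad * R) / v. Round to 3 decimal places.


Convert rotational speed to rad/s:
  omega = 11 * 2 * pi / 60 = 1.1519 rad/s
Compute tip speed:
  v_tip = omega * R = 1.1519 * 30.1 = 34.673 m/s
Tip speed ratio:
  TSR = v_tip / v_wind = 34.673 / 10.9 = 3.181

3.181


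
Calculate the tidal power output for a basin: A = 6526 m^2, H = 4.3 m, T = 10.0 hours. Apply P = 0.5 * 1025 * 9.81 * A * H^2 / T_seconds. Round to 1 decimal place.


Convert period to seconds: T = 10.0 * 3600 = 36000.0 s
H^2 = 4.3^2 = 18.49
P = 0.5 * rho * g * A * H^2 / T
P = 0.5 * 1025 * 9.81 * 6526 * 18.49 / 36000.0
P = 16851.7 W

16851.7


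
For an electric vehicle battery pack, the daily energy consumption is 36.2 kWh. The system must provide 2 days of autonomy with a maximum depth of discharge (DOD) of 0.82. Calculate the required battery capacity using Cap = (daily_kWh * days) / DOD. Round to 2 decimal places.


Total energy needed = daily * days = 36.2 * 2 = 72.4 kWh
Account for depth of discharge:
  Cap = total_energy / DOD = 72.4 / 0.82
  Cap = 88.29 kWh

88.29


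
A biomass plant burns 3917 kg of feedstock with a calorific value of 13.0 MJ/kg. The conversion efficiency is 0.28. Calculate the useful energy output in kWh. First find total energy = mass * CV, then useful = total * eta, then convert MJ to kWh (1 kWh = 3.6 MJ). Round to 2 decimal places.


Total energy = mass * CV = 3917 * 13.0 = 50921.0 MJ
Useful energy = total * eta = 50921.0 * 0.28 = 14257.88 MJ
Convert to kWh: 14257.88 / 3.6
Useful energy = 3960.52 kWh

3960.52


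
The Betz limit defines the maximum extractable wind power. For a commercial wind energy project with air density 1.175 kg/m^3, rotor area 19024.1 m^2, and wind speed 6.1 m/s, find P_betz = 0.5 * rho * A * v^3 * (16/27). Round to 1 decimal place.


The Betz coefficient Cp_max = 16/27 = 0.5926
v^3 = 6.1^3 = 226.981
P_betz = 0.5 * rho * A * v^3 * Cp_max
P_betz = 0.5 * 1.175 * 19024.1 * 226.981 * 0.5926
P_betz = 1503341.7 W

1503341.7


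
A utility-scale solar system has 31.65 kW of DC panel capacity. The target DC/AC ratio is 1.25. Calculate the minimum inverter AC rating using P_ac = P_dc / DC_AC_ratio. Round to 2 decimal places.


The inverter AC capacity is determined by the DC/AC ratio.
Given: P_dc = 31.65 kW, DC/AC ratio = 1.25
P_ac = P_dc / ratio = 31.65 / 1.25
P_ac = 25.32 kW

25.32


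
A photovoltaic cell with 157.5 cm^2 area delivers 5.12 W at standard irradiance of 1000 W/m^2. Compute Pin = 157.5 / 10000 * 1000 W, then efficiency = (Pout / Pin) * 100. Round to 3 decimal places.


First compute the input power:
  Pin = area_cm2 / 10000 * G = 157.5 / 10000 * 1000 = 15.75 W
Then compute efficiency:
  Efficiency = (Pout / Pin) * 100 = (5.12 / 15.75) * 100
  Efficiency = 32.508%

32.508


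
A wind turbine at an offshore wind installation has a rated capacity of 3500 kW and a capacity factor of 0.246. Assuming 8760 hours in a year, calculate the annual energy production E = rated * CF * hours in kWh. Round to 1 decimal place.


Annual energy = rated_kW * capacity_factor * hours_per_year
Given: P_rated = 3500 kW, CF = 0.246, hours = 8760
E = 3500 * 0.246 * 8760
E = 7542360.0 kWh

7542360.0


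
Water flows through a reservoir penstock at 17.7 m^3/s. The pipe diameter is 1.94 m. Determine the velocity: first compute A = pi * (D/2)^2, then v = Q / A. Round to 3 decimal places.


Compute pipe cross-sectional area:
  A = pi * (D/2)^2 = pi * (1.94/2)^2 = 2.9559 m^2
Calculate velocity:
  v = Q / A = 17.7 / 2.9559
  v = 5.988 m/s

5.988


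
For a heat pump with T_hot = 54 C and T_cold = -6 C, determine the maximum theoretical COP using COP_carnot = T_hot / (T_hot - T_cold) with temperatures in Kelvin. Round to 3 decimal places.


Convert to Kelvin:
  T_hot = 54 + 273.15 = 327.15 K
  T_cold = -6 + 273.15 = 267.15 K
Apply Carnot COP formula:
  COP = T_hot_K / (T_hot_K - T_cold_K) = 327.15 / 60.0
  COP = 5.453

5.453


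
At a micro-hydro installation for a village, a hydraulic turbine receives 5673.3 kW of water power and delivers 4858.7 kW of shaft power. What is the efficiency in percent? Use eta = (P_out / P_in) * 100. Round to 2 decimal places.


Turbine efficiency = (output power / input power) * 100
eta = (4858.7 / 5673.3) * 100
eta = 85.64%

85.64


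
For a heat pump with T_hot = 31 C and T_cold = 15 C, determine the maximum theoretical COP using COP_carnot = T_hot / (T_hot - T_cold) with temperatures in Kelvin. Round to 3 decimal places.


Convert to Kelvin:
  T_hot = 31 + 273.15 = 304.15 K
  T_cold = 15 + 273.15 = 288.15 K
Apply Carnot COP formula:
  COP = T_hot_K / (T_hot_K - T_cold_K) = 304.15 / 16.0
  COP = 19.009

19.009


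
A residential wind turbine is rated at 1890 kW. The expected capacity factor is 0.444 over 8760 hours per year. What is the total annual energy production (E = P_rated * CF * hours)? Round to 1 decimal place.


Annual energy = rated_kW * capacity_factor * hours_per_year
Given: P_rated = 1890 kW, CF = 0.444, hours = 8760
E = 1890 * 0.444 * 8760
E = 7351041.6 kWh

7351041.6


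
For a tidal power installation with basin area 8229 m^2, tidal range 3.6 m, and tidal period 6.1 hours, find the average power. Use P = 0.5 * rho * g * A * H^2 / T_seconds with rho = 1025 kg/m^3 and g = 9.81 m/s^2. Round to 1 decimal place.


Convert period to seconds: T = 6.1 * 3600 = 21960.0 s
H^2 = 3.6^2 = 12.96
P = 0.5 * rho * g * A * H^2 / T
P = 0.5 * 1025 * 9.81 * 8229 * 12.96 / 21960.0
P = 24416.5 W

24416.5


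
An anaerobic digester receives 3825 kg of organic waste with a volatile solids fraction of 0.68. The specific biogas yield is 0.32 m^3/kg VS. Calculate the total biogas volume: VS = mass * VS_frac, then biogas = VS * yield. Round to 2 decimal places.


Compute volatile solids:
  VS = mass * VS_fraction = 3825 * 0.68 = 2601.0 kg
Calculate biogas volume:
  Biogas = VS * specific_yield = 2601.0 * 0.32
  Biogas = 832.32 m^3

832.32


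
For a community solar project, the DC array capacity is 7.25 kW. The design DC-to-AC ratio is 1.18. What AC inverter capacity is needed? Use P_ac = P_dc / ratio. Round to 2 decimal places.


The inverter AC capacity is determined by the DC/AC ratio.
Given: P_dc = 7.25 kW, DC/AC ratio = 1.18
P_ac = P_dc / ratio = 7.25 / 1.18
P_ac = 6.14 kW

6.14


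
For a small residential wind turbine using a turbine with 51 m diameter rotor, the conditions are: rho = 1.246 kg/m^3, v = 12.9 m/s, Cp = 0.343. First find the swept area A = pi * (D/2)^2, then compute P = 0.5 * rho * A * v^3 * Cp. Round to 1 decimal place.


Step 1 -- Compute swept area:
  A = pi * (D/2)^2 = pi * (51/2)^2 = 2042.82 m^2
Step 2 -- Apply wind power equation:
  P = 0.5 * rho * A * v^3 * Cp
  v^3 = 12.9^3 = 2146.689
  P = 0.5 * 1.246 * 2042.82 * 2146.689 * 0.343
  P = 937090.5 W

937090.5


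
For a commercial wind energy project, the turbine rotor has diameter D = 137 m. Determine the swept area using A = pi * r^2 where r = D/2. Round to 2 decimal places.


Compute the rotor radius:
  r = D / 2 = 137 / 2 = 68.5 m
Calculate swept area:
  A = pi * r^2 = pi * 68.5^2
  A = 14741.14 m^2

14741.14


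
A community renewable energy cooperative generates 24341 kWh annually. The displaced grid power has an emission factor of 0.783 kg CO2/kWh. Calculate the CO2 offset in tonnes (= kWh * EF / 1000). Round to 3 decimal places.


CO2 offset in kg = generation * emission_factor
CO2 offset = 24341 * 0.783 = 19059.0 kg
Convert to tonnes:
  CO2 offset = 19059.0 / 1000 = 19.059 tonnes

19.059


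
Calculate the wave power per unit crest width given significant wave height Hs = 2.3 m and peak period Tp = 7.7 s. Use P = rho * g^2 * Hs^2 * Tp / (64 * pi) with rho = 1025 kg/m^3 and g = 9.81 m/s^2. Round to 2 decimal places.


Apply wave power formula:
  g^2 = 9.81^2 = 96.2361
  Hs^2 = 2.3^2 = 5.29
  Numerator = rho * g^2 * Hs^2 * Tp = 1025 * 96.2361 * 5.29 * 7.7 = 4017984.69
  Denominator = 64 * pi = 201.0619
  P = 4017984.69 / 201.0619 = 19983.82 W/m

19983.82


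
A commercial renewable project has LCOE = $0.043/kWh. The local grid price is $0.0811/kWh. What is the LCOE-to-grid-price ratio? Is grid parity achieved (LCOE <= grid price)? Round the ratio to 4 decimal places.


Compare LCOE to grid price:
  LCOE = $0.043/kWh, Grid price = $0.0811/kWh
  Ratio = LCOE / grid_price = 0.043 / 0.0811 = 0.5302
  Grid parity achieved (ratio <= 1)? yes

0.5302


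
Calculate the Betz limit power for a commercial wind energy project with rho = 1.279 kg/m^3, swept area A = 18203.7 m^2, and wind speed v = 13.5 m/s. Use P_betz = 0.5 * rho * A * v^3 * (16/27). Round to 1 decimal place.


The Betz coefficient Cp_max = 16/27 = 0.5926
v^3 = 13.5^3 = 2460.375
P_betz = 0.5 * rho * A * v^3 * Cp_max
P_betz = 0.5 * 1.279 * 18203.7 * 2460.375 * 0.5926
P_betz = 16972966.0 W

16972966.0


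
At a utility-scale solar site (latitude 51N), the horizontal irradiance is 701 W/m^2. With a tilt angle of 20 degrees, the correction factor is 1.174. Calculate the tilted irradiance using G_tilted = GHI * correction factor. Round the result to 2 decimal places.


Identify the given values:
  GHI = 701 W/m^2, tilt correction factor = 1.174
Apply the formula G_tilted = GHI * factor:
  G_tilted = 701 * 1.174
  G_tilted = 822.97 W/m^2

822.97


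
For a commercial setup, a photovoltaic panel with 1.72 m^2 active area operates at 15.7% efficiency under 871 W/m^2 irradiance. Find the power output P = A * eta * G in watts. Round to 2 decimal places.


Use the solar power formula P = A * eta * G.
Given: A = 1.72 m^2, eta = 0.157, G = 871 W/m^2
P = 1.72 * 0.157 * 871
P = 235.20 W

235.20


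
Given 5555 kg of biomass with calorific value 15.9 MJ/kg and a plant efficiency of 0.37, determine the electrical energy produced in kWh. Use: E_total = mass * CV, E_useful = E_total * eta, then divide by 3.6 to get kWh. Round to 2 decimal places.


Total energy = mass * CV = 5555 * 15.9 = 88324.5 MJ
Useful energy = total * eta = 88324.5 * 0.37 = 32680.07 MJ
Convert to kWh: 32680.07 / 3.6
Useful energy = 9077.80 kWh

9077.80


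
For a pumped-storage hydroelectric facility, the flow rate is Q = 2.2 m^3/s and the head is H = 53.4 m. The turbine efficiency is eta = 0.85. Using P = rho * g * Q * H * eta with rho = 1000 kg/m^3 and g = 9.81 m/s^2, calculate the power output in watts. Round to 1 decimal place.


Apply the hydropower formula P = rho * g * Q * H * eta
rho * g = 1000 * 9.81 = 9810.0
P = 9810.0 * 2.2 * 53.4 * 0.85
P = 979607.0 W

979607.0


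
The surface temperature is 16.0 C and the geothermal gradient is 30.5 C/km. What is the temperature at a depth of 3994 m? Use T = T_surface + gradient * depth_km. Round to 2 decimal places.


Convert depth to km: 3994 / 1000 = 3.994 km
Temperature increase = gradient * depth_km = 30.5 * 3.994 = 121.82 C
Temperature at depth = T_surface + delta_T = 16.0 + 121.82
T = 137.82 C

137.82


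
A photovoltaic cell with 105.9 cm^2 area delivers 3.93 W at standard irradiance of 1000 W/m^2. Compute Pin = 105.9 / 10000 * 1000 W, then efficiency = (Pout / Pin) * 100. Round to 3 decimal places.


First compute the input power:
  Pin = area_cm2 / 10000 * G = 105.9 / 10000 * 1000 = 10.59 W
Then compute efficiency:
  Efficiency = (Pout / Pin) * 100 = (3.93 / 10.59) * 100
  Efficiency = 37.110%

37.110


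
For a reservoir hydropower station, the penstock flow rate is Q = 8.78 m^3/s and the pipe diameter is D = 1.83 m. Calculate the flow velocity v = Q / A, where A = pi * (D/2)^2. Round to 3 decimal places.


Compute pipe cross-sectional area:
  A = pi * (D/2)^2 = pi * (1.83/2)^2 = 2.6302 m^2
Calculate velocity:
  v = Q / A = 8.78 / 2.6302
  v = 3.338 m/s

3.338


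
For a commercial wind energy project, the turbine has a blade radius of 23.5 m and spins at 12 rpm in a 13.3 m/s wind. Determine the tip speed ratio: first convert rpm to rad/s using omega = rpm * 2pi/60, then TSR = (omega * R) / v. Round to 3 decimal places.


Convert rotational speed to rad/s:
  omega = 12 * 2 * pi / 60 = 1.2566 rad/s
Compute tip speed:
  v_tip = omega * R = 1.2566 * 23.5 = 29.531 m/s
Tip speed ratio:
  TSR = v_tip / v_wind = 29.531 / 13.3 = 2.220

2.220


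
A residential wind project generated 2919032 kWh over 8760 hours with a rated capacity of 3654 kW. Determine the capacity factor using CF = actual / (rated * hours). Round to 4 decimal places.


Capacity factor = actual output / maximum possible output
Maximum possible = rated * hours = 3654 * 8760 = 32009040 kWh
CF = 2919032 / 32009040
CF = 0.0912

0.0912
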